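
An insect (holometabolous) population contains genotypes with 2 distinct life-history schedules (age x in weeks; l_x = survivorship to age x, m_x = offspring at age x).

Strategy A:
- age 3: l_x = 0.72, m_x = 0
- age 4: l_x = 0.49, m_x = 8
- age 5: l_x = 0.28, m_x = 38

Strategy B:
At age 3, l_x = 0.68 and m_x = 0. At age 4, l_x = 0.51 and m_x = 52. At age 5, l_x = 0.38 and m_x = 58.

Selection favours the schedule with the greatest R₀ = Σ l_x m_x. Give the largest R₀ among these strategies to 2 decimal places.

Strategy A: R₀ = 0.72×0 + 0.49×8 + 0.28×38 = 14.5600
Strategy B: R₀ = 0.68×0 + 0.51×52 + 0.38×58 = 48.5600
Highest R₀: strategy B with 48.5600.

48.56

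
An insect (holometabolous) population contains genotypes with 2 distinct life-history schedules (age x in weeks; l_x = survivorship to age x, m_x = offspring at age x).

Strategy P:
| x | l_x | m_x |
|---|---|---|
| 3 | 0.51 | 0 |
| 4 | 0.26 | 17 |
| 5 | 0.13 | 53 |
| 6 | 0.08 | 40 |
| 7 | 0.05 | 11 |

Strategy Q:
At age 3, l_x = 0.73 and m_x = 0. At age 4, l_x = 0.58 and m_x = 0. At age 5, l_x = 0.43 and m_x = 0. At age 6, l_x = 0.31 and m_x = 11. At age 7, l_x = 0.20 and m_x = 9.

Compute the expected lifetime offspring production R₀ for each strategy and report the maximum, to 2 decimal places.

Strategy P: R₀ = 0.51×0 + 0.26×17 + 0.13×53 + 0.08×40 + 0.05×11 = 15.0600
Strategy Q: R₀ = 0.73×0 + 0.58×0 + 0.43×0 + 0.31×11 + 0.20×9 = 5.2100
Highest R₀: strategy P with 15.0600.

15.06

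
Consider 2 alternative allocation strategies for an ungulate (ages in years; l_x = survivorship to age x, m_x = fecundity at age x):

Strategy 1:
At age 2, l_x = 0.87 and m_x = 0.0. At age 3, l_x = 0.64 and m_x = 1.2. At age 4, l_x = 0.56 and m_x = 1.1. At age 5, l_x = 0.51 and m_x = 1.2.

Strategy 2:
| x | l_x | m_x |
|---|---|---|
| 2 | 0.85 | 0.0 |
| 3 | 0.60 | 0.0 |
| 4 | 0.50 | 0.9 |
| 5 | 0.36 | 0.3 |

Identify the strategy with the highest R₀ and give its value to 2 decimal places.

2.00

Strategy 1: R₀ = 0.87×0.0 + 0.64×1.2 + 0.56×1.1 + 0.51×1.2 = 1.9960
Strategy 2: R₀ = 0.85×0.0 + 0.60×0.0 + 0.50×0.9 + 0.36×0.3 = 0.5580
Highest R₀: strategy 1 with 1.9960.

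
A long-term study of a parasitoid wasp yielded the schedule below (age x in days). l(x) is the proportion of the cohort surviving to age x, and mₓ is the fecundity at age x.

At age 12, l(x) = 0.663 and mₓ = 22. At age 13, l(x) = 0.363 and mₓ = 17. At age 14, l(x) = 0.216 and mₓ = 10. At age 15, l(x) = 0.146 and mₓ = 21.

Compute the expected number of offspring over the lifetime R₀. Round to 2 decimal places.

R₀ = Σ l(x) mₓ:
  age 12: 0.663 × 22 = 14.5860
  age 13: 0.363 × 17 = 6.1710
  age 14: 0.216 × 10 = 2.1600
  age 15: 0.146 × 21 = 3.0660
R₀ = 14.5860 + 6.1710 + 2.1600 + 3.0660 = 25.9830

25.98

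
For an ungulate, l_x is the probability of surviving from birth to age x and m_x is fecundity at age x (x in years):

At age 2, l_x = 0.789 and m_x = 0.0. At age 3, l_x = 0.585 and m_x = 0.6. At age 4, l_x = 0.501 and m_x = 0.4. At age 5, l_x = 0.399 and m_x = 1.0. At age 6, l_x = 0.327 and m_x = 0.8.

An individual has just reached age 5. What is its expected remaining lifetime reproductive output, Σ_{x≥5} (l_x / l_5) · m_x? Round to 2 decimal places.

1.66

l_5 = 0.399. Conditional survival from age 5 to x is l_x / l_5.
  x=5: (0.399/0.399) × 1.0 = 1.0000
  x=6: (0.327/0.399) × 0.8 = 0.6556
Sum = 1.0000 + 0.6556 = 1.6556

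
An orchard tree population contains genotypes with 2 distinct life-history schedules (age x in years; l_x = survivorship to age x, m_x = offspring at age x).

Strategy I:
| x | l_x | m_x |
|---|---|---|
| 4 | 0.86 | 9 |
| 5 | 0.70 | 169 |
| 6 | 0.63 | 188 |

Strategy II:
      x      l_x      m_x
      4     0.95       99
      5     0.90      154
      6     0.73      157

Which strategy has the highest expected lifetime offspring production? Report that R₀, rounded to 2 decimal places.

Strategy I: R₀ = 0.86×9 + 0.70×169 + 0.63×188 = 244.4800
Strategy II: R₀ = 0.95×99 + 0.90×154 + 0.73×157 = 347.2600
Highest R₀: strategy II with 347.2600.

347.26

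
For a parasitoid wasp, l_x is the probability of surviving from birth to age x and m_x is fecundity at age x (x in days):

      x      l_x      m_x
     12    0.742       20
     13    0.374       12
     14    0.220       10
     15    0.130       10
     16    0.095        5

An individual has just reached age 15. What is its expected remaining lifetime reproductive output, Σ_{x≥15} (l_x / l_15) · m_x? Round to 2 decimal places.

13.65

l_15 = 0.130. Conditional survival from age 15 to x is l_x / l_15.
  x=15: (0.130/0.130) × 10 = 10.0000
  x=16: (0.095/0.130) × 5 = 3.6538
Sum = 10.0000 + 3.6538 = 13.6538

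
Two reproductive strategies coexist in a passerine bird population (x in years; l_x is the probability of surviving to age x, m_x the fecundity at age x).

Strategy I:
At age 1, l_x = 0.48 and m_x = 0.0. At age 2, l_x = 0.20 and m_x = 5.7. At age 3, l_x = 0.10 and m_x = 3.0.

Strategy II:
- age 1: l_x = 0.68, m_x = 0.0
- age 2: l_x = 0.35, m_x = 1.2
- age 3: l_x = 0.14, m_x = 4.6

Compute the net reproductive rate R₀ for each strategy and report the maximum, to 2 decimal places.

1.44

Strategy I: R₀ = 0.48×0.0 + 0.20×5.7 + 0.10×3.0 = 1.4400
Strategy II: R₀ = 0.68×0.0 + 0.35×1.2 + 0.14×4.6 = 1.0640
Highest R₀: strategy I with 1.4400.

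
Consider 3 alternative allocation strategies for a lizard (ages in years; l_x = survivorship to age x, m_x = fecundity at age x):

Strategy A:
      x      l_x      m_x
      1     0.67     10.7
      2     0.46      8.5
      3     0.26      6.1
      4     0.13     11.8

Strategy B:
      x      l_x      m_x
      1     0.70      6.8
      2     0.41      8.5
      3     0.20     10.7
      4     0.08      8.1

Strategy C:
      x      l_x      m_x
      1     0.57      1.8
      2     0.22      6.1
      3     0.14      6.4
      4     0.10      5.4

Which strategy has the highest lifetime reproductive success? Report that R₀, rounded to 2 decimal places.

14.20

Strategy A: R₀ = 0.67×10.7 + 0.46×8.5 + 0.26×6.1 + 0.13×11.8 = 14.1990
Strategy B: R₀ = 0.70×6.8 + 0.41×8.5 + 0.20×10.7 + 0.08×8.1 = 11.0330
Strategy C: R₀ = 0.57×1.8 + 0.22×6.1 + 0.14×6.4 + 0.10×5.4 = 3.8040
Highest R₀: strategy A with 14.1990.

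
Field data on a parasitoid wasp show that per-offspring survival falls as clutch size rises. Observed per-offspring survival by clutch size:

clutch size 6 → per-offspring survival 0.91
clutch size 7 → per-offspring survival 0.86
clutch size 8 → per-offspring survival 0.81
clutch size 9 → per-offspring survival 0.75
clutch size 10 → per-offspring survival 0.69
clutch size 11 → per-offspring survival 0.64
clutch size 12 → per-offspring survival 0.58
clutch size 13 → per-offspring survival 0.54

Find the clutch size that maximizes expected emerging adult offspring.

Expected emerging adult offspring = c × s(c):
  c=6: 6 × 0.91 = 5.460
  c=7: 7 × 0.86 = 6.020
  c=8: 8 × 0.81 = 6.480
  c=9: 9 × 0.75 = 6.750
  c=10: 10 × 0.69 = 6.900
  c=11: 11 × 0.64 = 7.040
  c=12: 12 × 0.58 = 6.960
  c=13: 13 × 0.54 = 7.020
Maximum at c = 11 (7.040 emerging adult offspring).

11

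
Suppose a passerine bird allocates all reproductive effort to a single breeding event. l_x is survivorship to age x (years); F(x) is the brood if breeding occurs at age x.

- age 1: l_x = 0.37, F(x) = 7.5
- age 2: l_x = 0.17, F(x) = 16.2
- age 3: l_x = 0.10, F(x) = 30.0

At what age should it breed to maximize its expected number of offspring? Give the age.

Expected offspring if breeding at age x = l_x × F(x):
  age 1: 0.37 × 7.5 = 2.775
  age 2: 0.17 × 16.2 = 2.754
  age 3: 0.10 × 30.0 = 3.000
Maximum at age 3 (3.000).

3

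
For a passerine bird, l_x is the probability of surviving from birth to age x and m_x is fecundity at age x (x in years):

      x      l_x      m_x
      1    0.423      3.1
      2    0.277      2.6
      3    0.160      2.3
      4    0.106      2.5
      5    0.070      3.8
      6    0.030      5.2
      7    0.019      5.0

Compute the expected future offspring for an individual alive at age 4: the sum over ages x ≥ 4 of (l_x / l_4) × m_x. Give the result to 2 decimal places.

l_4 = 0.106. Conditional survival from age 4 to x is l_x / l_4.
  x=4: (0.106/0.106) × 2.5 = 2.5000
  x=5: (0.070/0.106) × 3.8 = 2.5094
  x=6: (0.030/0.106) × 5.2 = 1.4717
  x=7: (0.019/0.106) × 5.0 = 0.8962
Sum = 2.5000 + 2.5094 + 1.4717 + 0.8962 = 7.3774

7.38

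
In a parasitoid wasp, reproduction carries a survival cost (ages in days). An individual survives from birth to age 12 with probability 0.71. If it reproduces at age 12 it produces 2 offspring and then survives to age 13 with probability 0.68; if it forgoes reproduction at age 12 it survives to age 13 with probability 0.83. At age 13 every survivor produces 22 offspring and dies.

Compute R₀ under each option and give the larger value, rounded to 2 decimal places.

12.96

breed at age 12: R₀ = 0.71 × (2 + 0.68 × 22) = 0.71 × 16.9600 = 12.0416
delay to age 13: R₀ = 0.71 × (0.83 × 22) = 0.71 × 18.2600 = 12.9646
Higher: delay to age 13 (12.9646).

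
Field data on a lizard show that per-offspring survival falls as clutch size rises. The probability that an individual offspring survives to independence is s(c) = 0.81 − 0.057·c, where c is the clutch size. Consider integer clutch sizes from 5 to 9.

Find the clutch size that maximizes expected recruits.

7

Expected recruits = c × s(c):
  c=5: 5 × 0.525 = 2.625
  c=6: 6 × 0.468 = 2.808
  c=7: 7 × 0.411 = 2.877
  c=8: 8 × 0.354 = 2.832
  c=9: 9 × 0.297 = 2.673
Maximum at c = 7 (2.877 recruits).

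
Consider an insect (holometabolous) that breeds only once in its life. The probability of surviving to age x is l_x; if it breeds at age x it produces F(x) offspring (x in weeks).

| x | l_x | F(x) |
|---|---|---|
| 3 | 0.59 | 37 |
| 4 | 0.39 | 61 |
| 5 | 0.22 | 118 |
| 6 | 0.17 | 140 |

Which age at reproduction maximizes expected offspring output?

5

Expected offspring if breeding at age x = l_x × F(x):
  age 3: 0.59 × 37 = 21.830
  age 4: 0.39 × 61 = 23.790
  age 5: 0.22 × 118 = 25.960
  age 6: 0.17 × 140 = 23.800
Maximum at age 5 (25.960).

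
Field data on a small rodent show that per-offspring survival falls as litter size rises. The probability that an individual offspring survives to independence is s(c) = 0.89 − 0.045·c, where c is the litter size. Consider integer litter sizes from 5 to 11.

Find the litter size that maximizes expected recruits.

10

Expected recruits = c × s(c):
  c=5: 5 × 0.665 = 3.325
  c=6: 6 × 0.620 = 3.720
  c=7: 7 × 0.575 = 4.025
  c=8: 8 × 0.530 = 4.240
  c=9: 9 × 0.485 = 4.365
  c=10: 10 × 0.440 = 4.400
  c=11: 11 × 0.395 = 4.345
Maximum at c = 10 (4.400 recruits).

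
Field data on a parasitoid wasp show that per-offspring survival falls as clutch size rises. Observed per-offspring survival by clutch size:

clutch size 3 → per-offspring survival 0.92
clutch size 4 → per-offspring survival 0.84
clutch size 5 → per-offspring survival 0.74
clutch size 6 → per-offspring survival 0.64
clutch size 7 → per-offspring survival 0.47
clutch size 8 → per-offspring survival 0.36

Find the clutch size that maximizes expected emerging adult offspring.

6

Expected emerging adult offspring = c × s(c):
  c=3: 3 × 0.92 = 2.760
  c=4: 4 × 0.84 = 3.360
  c=5: 5 × 0.74 = 3.700
  c=6: 6 × 0.64 = 3.840
  c=7: 7 × 0.47 = 3.290
  c=8: 8 × 0.36 = 2.880
Maximum at c = 6 (3.840 emerging adult offspring).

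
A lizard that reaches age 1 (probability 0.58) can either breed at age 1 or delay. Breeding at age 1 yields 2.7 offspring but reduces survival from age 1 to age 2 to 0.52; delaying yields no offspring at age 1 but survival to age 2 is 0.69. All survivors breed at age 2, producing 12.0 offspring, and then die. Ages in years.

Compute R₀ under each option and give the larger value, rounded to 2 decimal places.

breed at age 1: R₀ = 0.58 × (2.7 + 0.52 × 12.0) = 0.58 × 8.9400 = 5.1852
delay to age 2: R₀ = 0.58 × (0.69 × 12.0) = 0.58 × 8.2800 = 4.8024
Higher: breed at age 1 (5.1852).

5.19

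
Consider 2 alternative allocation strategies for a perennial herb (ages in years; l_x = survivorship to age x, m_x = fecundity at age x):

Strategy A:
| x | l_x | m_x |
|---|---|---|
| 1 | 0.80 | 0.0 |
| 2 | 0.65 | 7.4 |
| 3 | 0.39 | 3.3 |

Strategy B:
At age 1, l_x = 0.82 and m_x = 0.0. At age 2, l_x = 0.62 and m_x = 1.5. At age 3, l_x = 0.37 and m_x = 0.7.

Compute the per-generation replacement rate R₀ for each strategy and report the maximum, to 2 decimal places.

6.10

Strategy A: R₀ = 0.80×0.0 + 0.65×7.4 + 0.39×3.3 = 6.0970
Strategy B: R₀ = 0.82×0.0 + 0.62×1.5 + 0.37×0.7 = 1.1890
Highest R₀: strategy A with 6.0970.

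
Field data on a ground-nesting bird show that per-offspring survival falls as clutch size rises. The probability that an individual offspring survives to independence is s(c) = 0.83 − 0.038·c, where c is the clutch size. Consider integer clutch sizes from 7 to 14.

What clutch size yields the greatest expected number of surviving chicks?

Expected surviving chicks = c × s(c):
  c=7: 7 × 0.564 = 3.948
  c=8: 8 × 0.526 = 4.208
  c=9: 9 × 0.488 = 4.392
  c=10: 10 × 0.450 = 4.500
  c=11: 11 × 0.412 = 4.532
  c=12: 12 × 0.374 = 4.488
  c=13: 13 × 0.336 = 4.368
  c=14: 14 × 0.298 = 4.172
Maximum at c = 11 (4.532 surviving chicks).

11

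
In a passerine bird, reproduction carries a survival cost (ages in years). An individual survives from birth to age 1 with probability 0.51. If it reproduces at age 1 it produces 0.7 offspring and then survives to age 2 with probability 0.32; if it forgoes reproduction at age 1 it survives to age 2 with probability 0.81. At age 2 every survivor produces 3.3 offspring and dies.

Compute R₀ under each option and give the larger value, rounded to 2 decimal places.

breed at age 1: R₀ = 0.51 × (0.7 + 0.32 × 3.3) = 0.51 × 1.7560 = 0.8956
delay to age 2: R₀ = 0.51 × (0.81 × 3.3) = 0.51 × 2.6730 = 1.3632
Higher: delay to age 2 (1.3632).

1.36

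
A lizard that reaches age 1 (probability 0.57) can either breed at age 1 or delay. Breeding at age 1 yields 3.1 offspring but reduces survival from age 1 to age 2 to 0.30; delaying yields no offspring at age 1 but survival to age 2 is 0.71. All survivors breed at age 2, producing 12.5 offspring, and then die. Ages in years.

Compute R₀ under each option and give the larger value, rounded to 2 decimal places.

5.06

breed at age 1: R₀ = 0.57 × (3.1 + 0.30 × 12.5) = 0.57 × 6.8500 = 3.9045
delay to age 2: R₀ = 0.57 × (0.71 × 12.5) = 0.57 × 8.8750 = 5.0587
Higher: delay to age 2 (5.0587).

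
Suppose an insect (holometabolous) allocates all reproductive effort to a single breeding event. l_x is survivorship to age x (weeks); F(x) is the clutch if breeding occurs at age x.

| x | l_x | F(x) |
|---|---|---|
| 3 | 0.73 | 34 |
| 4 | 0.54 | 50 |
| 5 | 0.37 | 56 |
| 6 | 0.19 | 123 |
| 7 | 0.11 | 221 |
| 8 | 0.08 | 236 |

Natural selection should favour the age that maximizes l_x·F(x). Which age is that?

Expected offspring if breeding at age x = l_x × F(x):
  age 3: 0.73 × 34 = 24.820
  age 4: 0.54 × 50 = 27.000
  age 5: 0.37 × 56 = 20.720
  age 6: 0.19 × 123 = 23.370
  age 7: 0.11 × 221 = 24.310
  age 8: 0.08 × 236 = 18.880
Maximum at age 4 (27.000).

4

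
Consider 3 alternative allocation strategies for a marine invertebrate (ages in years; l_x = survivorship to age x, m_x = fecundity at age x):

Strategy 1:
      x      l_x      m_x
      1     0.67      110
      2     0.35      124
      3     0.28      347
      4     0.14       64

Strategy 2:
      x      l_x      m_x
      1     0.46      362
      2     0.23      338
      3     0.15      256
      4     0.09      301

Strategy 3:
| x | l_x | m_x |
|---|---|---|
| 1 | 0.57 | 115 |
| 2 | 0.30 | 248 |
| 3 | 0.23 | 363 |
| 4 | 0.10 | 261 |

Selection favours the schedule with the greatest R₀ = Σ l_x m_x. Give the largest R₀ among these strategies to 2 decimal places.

Strategy 1: R₀ = 0.67×110 + 0.35×124 + 0.28×347 + 0.14×64 = 223.2200
Strategy 2: R₀ = 0.46×362 + 0.23×338 + 0.15×256 + 0.09×301 = 309.7500
Strategy 3: R₀ = 0.57×115 + 0.30×248 + 0.23×363 + 0.10×261 = 249.5400
Highest R₀: strategy 2 with 309.7500.

309.75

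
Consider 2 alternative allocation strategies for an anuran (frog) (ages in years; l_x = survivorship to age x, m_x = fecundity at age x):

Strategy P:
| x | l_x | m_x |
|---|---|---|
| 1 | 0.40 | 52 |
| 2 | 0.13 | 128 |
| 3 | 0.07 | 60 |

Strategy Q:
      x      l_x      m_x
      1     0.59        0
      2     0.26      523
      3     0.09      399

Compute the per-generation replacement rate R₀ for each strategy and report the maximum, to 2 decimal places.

171.89

Strategy P: R₀ = 0.40×52 + 0.13×128 + 0.07×60 = 41.6400
Strategy Q: R₀ = 0.59×0 + 0.26×523 + 0.09×399 = 171.8900
Highest R₀: strategy Q with 171.8900.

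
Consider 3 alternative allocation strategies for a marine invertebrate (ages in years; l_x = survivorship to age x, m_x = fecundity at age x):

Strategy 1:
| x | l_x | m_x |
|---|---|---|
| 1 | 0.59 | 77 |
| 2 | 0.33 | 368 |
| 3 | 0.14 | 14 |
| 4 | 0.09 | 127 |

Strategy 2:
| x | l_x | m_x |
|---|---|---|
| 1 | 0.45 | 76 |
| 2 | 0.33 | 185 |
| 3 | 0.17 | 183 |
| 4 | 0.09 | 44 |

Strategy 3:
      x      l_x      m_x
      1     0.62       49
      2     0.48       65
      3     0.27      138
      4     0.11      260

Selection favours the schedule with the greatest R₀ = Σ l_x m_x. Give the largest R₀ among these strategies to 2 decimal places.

Strategy 1: R₀ = 0.59×77 + 0.33×368 + 0.14×14 + 0.09×127 = 180.2600
Strategy 2: R₀ = 0.45×76 + 0.33×185 + 0.17×183 + 0.09×44 = 130.3200
Strategy 3: R₀ = 0.62×49 + 0.48×65 + 0.27×138 + 0.11×260 = 127.4400
Highest R₀: strategy 1 with 180.2600.

180.26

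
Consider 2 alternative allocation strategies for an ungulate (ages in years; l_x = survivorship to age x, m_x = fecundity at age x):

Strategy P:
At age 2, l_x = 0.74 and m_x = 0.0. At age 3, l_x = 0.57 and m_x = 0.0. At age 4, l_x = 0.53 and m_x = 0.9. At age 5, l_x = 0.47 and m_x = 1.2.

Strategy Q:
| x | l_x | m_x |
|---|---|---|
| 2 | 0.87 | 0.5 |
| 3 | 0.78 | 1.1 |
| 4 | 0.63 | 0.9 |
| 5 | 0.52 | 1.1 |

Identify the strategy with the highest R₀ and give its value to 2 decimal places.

Strategy P: R₀ = 0.74×0.0 + 0.57×0.0 + 0.53×0.9 + 0.47×1.2 = 1.0410
Strategy Q: R₀ = 0.87×0.5 + 0.78×1.1 + 0.63×0.9 + 0.52×1.1 = 2.4320
Highest R₀: strategy Q with 2.4320.

2.43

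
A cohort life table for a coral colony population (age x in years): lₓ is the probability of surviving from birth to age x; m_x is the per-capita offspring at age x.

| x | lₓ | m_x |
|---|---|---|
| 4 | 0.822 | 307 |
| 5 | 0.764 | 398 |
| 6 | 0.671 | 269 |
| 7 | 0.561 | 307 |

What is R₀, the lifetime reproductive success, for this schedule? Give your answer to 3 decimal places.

R₀ = Σ lₓ m_x:
  age 4: 0.822 × 307 = 252.3540
  age 5: 0.764 × 398 = 304.0720
  age 6: 0.671 × 269 = 180.4990
  age 7: 0.561 × 307 = 172.2270
R₀ = 252.3540 + 304.0720 + 180.4990 + 172.2270 = 909.1520

909.152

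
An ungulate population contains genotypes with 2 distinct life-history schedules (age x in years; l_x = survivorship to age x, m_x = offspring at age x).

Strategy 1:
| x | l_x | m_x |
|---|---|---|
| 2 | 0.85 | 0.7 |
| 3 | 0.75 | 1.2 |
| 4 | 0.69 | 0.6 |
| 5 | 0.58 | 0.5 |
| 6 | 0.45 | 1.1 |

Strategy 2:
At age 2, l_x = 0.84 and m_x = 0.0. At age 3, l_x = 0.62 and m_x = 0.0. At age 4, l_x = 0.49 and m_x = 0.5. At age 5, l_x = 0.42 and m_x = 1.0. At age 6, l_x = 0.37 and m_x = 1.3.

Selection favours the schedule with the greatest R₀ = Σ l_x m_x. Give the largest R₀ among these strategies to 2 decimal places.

Strategy 1: R₀ = 0.85×0.7 + 0.75×1.2 + 0.69×0.6 + 0.58×0.5 + 0.45×1.1 = 2.6940
Strategy 2: R₀ = 0.84×0.0 + 0.62×0.0 + 0.49×0.5 + 0.42×1.0 + 0.37×1.3 = 1.1460
Highest R₀: strategy 1 with 2.6940.

2.69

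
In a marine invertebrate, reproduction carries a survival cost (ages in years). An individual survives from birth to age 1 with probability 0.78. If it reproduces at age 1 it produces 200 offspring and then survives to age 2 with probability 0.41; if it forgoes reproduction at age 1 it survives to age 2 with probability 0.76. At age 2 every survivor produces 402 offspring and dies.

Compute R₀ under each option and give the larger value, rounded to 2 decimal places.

breed at age 1: R₀ = 0.78 × (200 + 0.41 × 402) = 0.78 × 364.8200 = 284.5596
delay to age 2: R₀ = 0.78 × (0.76 × 402) = 0.78 × 305.5200 = 238.3056
Higher: breed at age 1 (284.5596).

284.56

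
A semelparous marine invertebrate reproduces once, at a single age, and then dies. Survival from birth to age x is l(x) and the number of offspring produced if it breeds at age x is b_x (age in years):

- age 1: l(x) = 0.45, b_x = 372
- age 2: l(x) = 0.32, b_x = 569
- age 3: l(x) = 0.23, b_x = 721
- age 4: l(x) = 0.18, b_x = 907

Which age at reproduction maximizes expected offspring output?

2

Expected offspring if breeding at age x = l(x) × b_x:
  age 1: 0.45 × 372 = 167.400
  age 2: 0.32 × 569 = 182.080
  age 3: 0.23 × 721 = 165.830
  age 4: 0.18 × 907 = 163.260
Maximum at age 2 (182.080).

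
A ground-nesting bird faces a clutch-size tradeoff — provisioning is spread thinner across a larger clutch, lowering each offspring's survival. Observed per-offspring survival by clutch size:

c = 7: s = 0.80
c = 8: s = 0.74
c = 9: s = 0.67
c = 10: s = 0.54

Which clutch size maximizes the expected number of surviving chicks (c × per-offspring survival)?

Expected surviving chicks = c × s(c):
  c=7: 7 × 0.80 = 5.600
  c=8: 8 × 0.74 = 5.920
  c=9: 9 × 0.67 = 6.030
  c=10: 10 × 0.54 = 5.400
Maximum at c = 9 (6.030 surviving chicks).

9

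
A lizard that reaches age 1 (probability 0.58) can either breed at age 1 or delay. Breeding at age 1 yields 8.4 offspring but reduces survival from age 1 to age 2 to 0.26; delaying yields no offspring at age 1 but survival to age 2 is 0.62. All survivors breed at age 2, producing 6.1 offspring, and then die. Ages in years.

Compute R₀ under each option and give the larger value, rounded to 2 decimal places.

5.79

breed at age 1: R₀ = 0.58 × (8.4 + 0.26 × 6.1) = 0.58 × 9.9860 = 5.7919
delay to age 2: R₀ = 0.58 × (0.62 × 6.1) = 0.58 × 3.7820 = 2.1936
Higher: breed at age 1 (5.7919).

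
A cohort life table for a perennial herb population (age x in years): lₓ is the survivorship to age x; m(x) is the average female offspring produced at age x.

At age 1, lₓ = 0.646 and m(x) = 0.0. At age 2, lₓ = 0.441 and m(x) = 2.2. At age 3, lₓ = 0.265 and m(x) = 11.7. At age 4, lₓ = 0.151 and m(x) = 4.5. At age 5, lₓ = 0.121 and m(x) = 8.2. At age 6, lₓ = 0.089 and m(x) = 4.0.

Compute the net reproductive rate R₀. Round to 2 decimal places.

R₀ = Σ lₓ m(x):
  age 1: 0.646 × 0.0 = 0.0000
  age 2: 0.441 × 2.2 = 0.9702
  age 3: 0.265 × 11.7 = 3.1005
  age 4: 0.151 × 4.5 = 0.6795
  age 5: 0.121 × 8.2 = 0.9922
  age 6: 0.089 × 4.0 = 0.3560
R₀ = 0.0000 + 0.9702 + 3.1005 + 0.6795 + 0.9922 + 0.3560 = 6.0984

6.10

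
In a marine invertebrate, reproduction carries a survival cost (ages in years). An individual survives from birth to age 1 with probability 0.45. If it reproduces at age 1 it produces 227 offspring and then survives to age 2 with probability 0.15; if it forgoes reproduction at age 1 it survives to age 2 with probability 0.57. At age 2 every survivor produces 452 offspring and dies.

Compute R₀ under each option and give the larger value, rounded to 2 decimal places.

132.66

breed at age 1: R₀ = 0.45 × (227 + 0.15 × 452) = 0.45 × 294.8000 = 132.6600
delay to age 2: R₀ = 0.45 × (0.57 × 452) = 0.45 × 257.6400 = 115.9380
Higher: breed at age 1 (132.6600).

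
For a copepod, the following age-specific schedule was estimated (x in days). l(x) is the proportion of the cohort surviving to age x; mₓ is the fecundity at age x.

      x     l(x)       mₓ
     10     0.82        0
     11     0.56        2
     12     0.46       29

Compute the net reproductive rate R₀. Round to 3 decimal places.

R₀ = Σ l(x) mₓ:
  age 10: 0.82 × 0 = 0.0000
  age 11: 0.56 × 2 = 1.1200
  age 12: 0.46 × 29 = 13.3400
R₀ = 0.0000 + 1.1200 + 13.3400 = 14.4600

14.460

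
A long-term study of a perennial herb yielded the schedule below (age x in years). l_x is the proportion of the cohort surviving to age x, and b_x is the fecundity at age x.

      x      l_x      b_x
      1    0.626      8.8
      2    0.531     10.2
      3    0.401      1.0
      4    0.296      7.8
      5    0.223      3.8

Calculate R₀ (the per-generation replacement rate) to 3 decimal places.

R₀ = Σ l_x b_x:
  age 1: 0.626 × 8.8 = 5.5088
  age 2: 0.531 × 10.2 = 5.4162
  age 3: 0.401 × 1.0 = 0.4010
  age 4: 0.296 × 7.8 = 2.3088
  age 5: 0.223 × 3.8 = 0.8474
R₀ = 5.5088 + 5.4162 + 0.4010 + 2.3088 + 0.8474 = 14.4822

14.482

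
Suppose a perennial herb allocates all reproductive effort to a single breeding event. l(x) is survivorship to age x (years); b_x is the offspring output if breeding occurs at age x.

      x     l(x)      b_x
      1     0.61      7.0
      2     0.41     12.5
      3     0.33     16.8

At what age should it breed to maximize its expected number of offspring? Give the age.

3

Expected offspring if breeding at age x = l(x) × b_x:
  age 1: 0.61 × 7.0 = 4.270
  age 2: 0.41 × 12.5 = 5.125
  age 3: 0.33 × 16.8 = 5.544
Maximum at age 3 (5.544).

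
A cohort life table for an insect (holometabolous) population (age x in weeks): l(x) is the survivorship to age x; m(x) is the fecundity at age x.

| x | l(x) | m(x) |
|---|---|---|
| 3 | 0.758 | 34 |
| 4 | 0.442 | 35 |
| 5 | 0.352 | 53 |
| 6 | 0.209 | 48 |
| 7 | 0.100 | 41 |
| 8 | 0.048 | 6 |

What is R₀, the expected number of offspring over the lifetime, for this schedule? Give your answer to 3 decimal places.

74.318

R₀ = Σ l(x) m(x):
  age 3: 0.758 × 34 = 25.7720
  age 4: 0.442 × 35 = 15.4700
  age 5: 0.352 × 53 = 18.6560
  age 6: 0.209 × 48 = 10.0320
  age 7: 0.100 × 41 = 4.1000
  age 8: 0.048 × 6 = 0.2880
R₀ = 25.7720 + 15.4700 + 18.6560 + 10.0320 + 4.1000 + 0.2880 = 74.3180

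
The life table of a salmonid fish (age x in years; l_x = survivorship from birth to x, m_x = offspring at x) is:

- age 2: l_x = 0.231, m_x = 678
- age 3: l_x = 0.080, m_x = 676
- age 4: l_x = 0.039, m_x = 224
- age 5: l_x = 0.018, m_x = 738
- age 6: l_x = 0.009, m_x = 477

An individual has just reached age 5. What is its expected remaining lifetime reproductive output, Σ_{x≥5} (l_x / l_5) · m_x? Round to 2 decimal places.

l_5 = 0.018. Conditional survival from age 5 to x is l_x / l_5.
  x=5: (0.018/0.018) × 738 = 738.0000
  x=6: (0.009/0.018) × 477 = 238.5000
Sum = 738.0000 + 238.5000 = 976.5000

976.50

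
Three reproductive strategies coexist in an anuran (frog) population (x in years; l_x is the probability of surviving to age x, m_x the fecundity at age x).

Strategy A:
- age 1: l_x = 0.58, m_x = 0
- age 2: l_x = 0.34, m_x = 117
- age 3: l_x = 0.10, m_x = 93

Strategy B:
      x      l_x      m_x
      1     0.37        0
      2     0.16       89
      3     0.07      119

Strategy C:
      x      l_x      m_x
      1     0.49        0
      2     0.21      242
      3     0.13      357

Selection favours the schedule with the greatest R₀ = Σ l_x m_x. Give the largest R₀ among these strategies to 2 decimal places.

Strategy A: R₀ = 0.58×0 + 0.34×117 + 0.10×93 = 49.0800
Strategy B: R₀ = 0.37×0 + 0.16×89 + 0.07×119 = 22.5700
Strategy C: R₀ = 0.49×0 + 0.21×242 + 0.13×357 = 97.2300
Highest R₀: strategy C with 97.2300.

97.23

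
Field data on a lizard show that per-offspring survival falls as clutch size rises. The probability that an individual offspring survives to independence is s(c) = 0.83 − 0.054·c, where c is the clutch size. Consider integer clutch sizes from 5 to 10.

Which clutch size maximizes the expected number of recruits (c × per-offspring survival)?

8

Expected recruits = c × s(c):
  c=5: 5 × 0.560 = 2.800
  c=6: 6 × 0.506 = 3.036
  c=7: 7 × 0.452 = 3.164
  c=8: 8 × 0.398 = 3.184
  c=9: 9 × 0.344 = 3.096
  c=10: 10 × 0.290 = 2.900
Maximum at c = 8 (3.184 recruits).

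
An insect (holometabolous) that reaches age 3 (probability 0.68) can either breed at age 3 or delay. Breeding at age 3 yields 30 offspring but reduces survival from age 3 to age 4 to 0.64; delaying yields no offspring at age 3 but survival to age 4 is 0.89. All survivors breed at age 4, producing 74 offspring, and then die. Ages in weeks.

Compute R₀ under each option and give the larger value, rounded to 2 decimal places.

52.60

breed at age 3: R₀ = 0.68 × (30 + 0.64 × 74) = 0.68 × 77.3600 = 52.6048
delay to age 4: R₀ = 0.68 × (0.89 × 74) = 0.68 × 65.8600 = 44.7848
Higher: breed at age 3 (52.6048).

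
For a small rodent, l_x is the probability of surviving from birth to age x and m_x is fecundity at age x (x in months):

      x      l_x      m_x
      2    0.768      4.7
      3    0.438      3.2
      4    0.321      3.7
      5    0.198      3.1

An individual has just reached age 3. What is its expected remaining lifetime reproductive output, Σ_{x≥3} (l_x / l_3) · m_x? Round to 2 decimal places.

7.31

l_3 = 0.438. Conditional survival from age 3 to x is l_x / l_3.
  x=3: (0.438/0.438) × 3.2 = 3.2000
  x=4: (0.321/0.438) × 3.7 = 2.7116
  x=5: (0.198/0.438) × 3.1 = 1.4014
Sum = 3.2000 + 2.7116 + 1.4014 = 7.3130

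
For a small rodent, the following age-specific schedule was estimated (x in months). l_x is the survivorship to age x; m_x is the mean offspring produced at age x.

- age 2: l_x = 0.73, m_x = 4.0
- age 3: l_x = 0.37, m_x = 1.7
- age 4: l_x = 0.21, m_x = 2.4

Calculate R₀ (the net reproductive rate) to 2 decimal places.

4.05

R₀ = Σ l_x m_x:
  age 2: 0.73 × 4.0 = 2.9200
  age 3: 0.37 × 1.7 = 0.6290
  age 4: 0.21 × 2.4 = 0.5040
R₀ = 2.9200 + 0.6290 + 0.5040 = 4.0530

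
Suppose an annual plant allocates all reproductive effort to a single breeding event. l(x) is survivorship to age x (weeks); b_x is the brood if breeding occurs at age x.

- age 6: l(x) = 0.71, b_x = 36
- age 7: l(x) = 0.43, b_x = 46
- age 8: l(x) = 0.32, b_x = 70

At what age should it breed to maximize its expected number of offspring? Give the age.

6

Expected offspring if breeding at age x = l(x) × b_x:
  age 6: 0.71 × 36 = 25.560
  age 7: 0.43 × 46 = 19.780
  age 8: 0.32 × 70 = 22.400
Maximum at age 6 (25.560).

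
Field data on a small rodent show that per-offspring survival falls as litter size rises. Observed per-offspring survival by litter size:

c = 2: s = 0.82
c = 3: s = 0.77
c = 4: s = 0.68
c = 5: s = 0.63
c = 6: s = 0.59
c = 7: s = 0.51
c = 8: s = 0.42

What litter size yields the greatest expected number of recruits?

7

Expected recruits = c × s(c):
  c=2: 2 × 0.82 = 1.640
  c=3: 3 × 0.77 = 2.310
  c=4: 4 × 0.68 = 2.720
  c=5: 5 × 0.63 = 3.150
  c=6: 6 × 0.59 = 3.540
  c=7: 7 × 0.51 = 3.570
  c=8: 8 × 0.42 = 3.360
Maximum at c = 7 (3.570 recruits).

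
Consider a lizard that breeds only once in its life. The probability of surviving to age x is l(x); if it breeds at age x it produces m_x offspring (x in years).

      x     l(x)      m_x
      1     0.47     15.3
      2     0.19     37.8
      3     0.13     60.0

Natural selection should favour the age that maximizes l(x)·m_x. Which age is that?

3

Expected offspring if breeding at age x = l(x) × m_x:
  age 1: 0.47 × 15.3 = 7.191
  age 2: 0.19 × 37.8 = 7.182
  age 3: 0.13 × 60.0 = 7.800
Maximum at age 3 (7.800).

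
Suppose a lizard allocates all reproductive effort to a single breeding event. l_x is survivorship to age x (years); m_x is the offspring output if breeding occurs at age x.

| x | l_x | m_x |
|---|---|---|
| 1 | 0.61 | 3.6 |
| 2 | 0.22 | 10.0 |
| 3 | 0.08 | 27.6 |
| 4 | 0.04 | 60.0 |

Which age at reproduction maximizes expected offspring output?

4

Expected offspring if breeding at age x = l_x × m_x:
  age 1: 0.61 × 3.6 = 2.196
  age 2: 0.22 × 10.0 = 2.200
  age 3: 0.08 × 27.6 = 2.208
  age 4: 0.04 × 60.0 = 2.400
Maximum at age 4 (2.400).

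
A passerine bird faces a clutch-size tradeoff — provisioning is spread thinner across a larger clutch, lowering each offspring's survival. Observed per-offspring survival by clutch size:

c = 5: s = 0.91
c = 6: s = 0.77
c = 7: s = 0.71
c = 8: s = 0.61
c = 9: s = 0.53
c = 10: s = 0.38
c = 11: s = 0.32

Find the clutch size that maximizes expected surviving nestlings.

7

Expected surviving nestlings = c × s(c):
  c=5: 5 × 0.91 = 4.550
  c=6: 6 × 0.77 = 4.620
  c=7: 7 × 0.71 = 4.970
  c=8: 8 × 0.61 = 4.880
  c=9: 9 × 0.53 = 4.770
  c=10: 10 × 0.38 = 3.800
  c=11: 11 × 0.32 = 3.520
Maximum at c = 7 (4.970 surviving nestlings).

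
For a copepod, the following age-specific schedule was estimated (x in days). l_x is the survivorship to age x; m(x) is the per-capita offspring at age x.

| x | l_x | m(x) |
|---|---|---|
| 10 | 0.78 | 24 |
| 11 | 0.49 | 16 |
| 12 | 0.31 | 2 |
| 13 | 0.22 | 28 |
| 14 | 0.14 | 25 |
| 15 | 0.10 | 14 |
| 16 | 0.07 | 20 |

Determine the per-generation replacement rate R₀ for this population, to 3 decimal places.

39.640

R₀ = Σ l_x m(x):
  age 10: 0.78 × 24 = 18.7200
  age 11: 0.49 × 16 = 7.8400
  age 12: 0.31 × 2 = 0.6200
  age 13: 0.22 × 28 = 6.1600
  age 14: 0.14 × 25 = 3.5000
  age 15: 0.10 × 14 = 1.4000
  age 16: 0.07 × 20 = 1.4000
R₀ = 18.7200 + 7.8400 + 0.6200 + 6.1600 + 3.5000 + 1.4000 + 1.4000 = 39.6400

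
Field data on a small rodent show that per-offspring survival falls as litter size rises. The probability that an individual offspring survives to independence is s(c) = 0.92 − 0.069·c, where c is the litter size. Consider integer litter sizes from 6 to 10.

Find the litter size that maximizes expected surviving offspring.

Expected surviving offspring = c × s(c):
  c=6: 6 × 0.506 = 3.036
  c=7: 7 × 0.437 = 3.059
  c=8: 8 × 0.368 = 2.944
  c=9: 9 × 0.299 = 2.691
  c=10: 10 × 0.230 = 2.300
Maximum at c = 7 (3.059 surviving offspring).

7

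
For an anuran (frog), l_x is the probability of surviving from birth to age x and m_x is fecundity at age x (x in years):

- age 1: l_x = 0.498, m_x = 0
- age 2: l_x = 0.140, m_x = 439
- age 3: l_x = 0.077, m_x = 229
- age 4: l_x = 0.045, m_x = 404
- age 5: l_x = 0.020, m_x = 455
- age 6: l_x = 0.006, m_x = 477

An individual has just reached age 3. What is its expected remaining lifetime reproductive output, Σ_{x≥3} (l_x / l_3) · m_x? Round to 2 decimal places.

l_3 = 0.077. Conditional survival from age 3 to x is l_x / l_3.
  x=3: (0.077/0.077) × 229 = 229.0000
  x=4: (0.045/0.077) × 404 = 236.1039
  x=5: (0.020/0.077) × 455 = 118.1818
  x=6: (0.006/0.077) × 477 = 37.1688
Sum = 229.0000 + 236.1039 + 118.1818 + 37.1688 = 620.4545

620.45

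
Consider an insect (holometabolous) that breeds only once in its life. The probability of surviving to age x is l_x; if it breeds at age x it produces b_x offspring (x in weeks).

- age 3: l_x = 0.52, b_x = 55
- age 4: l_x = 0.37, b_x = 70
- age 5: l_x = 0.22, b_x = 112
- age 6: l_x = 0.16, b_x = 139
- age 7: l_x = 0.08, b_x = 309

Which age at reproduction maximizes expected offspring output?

Expected offspring if breeding at age x = l_x × b_x:
  age 3: 0.52 × 55 = 28.600
  age 4: 0.37 × 70 = 25.900
  age 5: 0.22 × 112 = 24.640
  age 6: 0.16 × 139 = 22.240
  age 7: 0.08 × 309 = 24.720
Maximum at age 3 (28.600).

3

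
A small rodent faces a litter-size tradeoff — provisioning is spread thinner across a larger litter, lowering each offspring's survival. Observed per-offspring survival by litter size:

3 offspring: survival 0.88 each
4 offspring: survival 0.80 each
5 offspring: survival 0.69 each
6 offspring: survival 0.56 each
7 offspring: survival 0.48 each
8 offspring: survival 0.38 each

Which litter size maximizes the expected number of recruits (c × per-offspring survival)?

Expected recruits = c × s(c):
  c=3: 3 × 0.88 = 2.640
  c=4: 4 × 0.80 = 3.200
  c=5: 5 × 0.69 = 3.450
  c=6: 6 × 0.56 = 3.360
  c=7: 7 × 0.48 = 3.360
  c=8: 8 × 0.38 = 3.040
Maximum at c = 5 (3.450 recruits).

5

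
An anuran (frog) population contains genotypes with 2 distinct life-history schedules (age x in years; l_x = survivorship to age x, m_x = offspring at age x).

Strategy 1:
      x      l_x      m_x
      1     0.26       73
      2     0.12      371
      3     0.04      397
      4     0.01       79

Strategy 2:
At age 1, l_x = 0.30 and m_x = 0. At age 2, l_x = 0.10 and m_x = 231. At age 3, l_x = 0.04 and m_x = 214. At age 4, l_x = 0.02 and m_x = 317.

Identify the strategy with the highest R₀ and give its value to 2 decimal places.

80.17

Strategy 1: R₀ = 0.26×73 + 0.12×371 + 0.04×397 + 0.01×79 = 80.1700
Strategy 2: R₀ = 0.30×0 + 0.10×231 + 0.04×214 + 0.02×317 = 38.0000
Highest R₀: strategy 1 with 80.1700.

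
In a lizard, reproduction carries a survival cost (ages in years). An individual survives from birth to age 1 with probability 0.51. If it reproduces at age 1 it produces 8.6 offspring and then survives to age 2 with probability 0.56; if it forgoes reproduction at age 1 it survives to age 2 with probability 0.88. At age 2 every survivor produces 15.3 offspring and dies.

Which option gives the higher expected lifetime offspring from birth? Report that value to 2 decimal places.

8.76

breed at age 1: R₀ = 0.51 × (8.6 + 0.56 × 15.3) = 0.51 × 17.1680 = 8.7557
delay to age 2: R₀ = 0.51 × (0.88 × 15.3) = 0.51 × 13.4640 = 6.8666
Higher: breed at age 1 (8.7557).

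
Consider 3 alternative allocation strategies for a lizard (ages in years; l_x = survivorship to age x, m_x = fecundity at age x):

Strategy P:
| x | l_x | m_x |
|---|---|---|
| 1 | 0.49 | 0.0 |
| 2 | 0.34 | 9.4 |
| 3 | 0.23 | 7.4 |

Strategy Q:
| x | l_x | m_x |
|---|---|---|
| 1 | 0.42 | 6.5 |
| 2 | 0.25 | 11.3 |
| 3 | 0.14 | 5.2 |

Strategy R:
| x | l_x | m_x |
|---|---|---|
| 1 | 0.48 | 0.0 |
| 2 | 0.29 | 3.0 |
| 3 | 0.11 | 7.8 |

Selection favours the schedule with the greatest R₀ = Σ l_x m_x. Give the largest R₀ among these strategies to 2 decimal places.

Strategy P: R₀ = 0.49×0.0 + 0.34×9.4 + 0.23×7.4 = 4.8980
Strategy Q: R₀ = 0.42×6.5 + 0.25×11.3 + 0.14×5.2 = 6.2830
Strategy R: R₀ = 0.48×0.0 + 0.29×3.0 + 0.11×7.8 = 1.7280
Highest R₀: strategy Q with 6.2830.

6.28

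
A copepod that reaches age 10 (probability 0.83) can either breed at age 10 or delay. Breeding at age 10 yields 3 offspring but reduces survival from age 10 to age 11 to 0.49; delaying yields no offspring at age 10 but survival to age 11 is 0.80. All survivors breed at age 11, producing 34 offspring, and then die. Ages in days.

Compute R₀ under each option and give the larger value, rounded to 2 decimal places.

22.58

breed at age 10: R₀ = 0.83 × (3 + 0.49 × 34) = 0.83 × 19.6600 = 16.3178
delay to age 11: R₀ = 0.83 × (0.80 × 34) = 0.83 × 27.2000 = 22.5760
Higher: delay to age 11 (22.5760).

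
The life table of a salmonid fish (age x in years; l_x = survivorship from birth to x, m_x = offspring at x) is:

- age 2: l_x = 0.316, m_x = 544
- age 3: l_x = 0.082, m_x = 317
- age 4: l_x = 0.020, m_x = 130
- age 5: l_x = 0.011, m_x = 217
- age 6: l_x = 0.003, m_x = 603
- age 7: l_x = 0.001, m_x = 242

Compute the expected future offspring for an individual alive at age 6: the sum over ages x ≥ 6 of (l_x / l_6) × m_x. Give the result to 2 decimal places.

l_6 = 0.003. Conditional survival from age 6 to x is l_x / l_6.
  x=6: (0.003/0.003) × 603 = 603.0000
  x=7: (0.001/0.003) × 242 = 80.6667
Sum = 603.0000 + 80.6667 = 683.6667

683.67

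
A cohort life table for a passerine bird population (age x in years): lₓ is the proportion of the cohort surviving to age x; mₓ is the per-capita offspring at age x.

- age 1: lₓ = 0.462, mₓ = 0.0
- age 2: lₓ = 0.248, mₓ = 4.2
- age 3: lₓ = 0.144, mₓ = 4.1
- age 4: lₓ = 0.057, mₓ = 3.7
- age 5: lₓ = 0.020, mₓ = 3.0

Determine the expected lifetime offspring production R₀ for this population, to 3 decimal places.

1.903

R₀ = Σ lₓ mₓ:
  age 1: 0.462 × 0.0 = 0.0000
  age 2: 0.248 × 4.2 = 1.0416
  age 3: 0.144 × 4.1 = 0.5904
  age 4: 0.057 × 3.7 = 0.2109
  age 5: 0.020 × 3.0 = 0.0600
R₀ = 0.0000 + 1.0416 + 0.5904 + 0.2109 + 0.0600 = 1.9029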